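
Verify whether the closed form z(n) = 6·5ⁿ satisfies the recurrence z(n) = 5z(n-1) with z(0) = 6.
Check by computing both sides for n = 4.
From the recurrence with z(0) = 6:
  z(0) = 6, z(1) = 30, z(2) = 150, z(3) = 750, z(4) = 3750
  so the recurrence gives z(4) = 3750.
From the proposed closed form z(n) = 6·5ⁿ:
  z(4) = 3750.
Both sides give 3750 at n = 4, and the initial condition(s) match, so the closed form is consistent.

Yes, the closed form is correct.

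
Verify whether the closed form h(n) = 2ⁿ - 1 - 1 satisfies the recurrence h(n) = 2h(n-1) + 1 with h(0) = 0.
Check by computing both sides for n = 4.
From the recurrence with h(0) = 0:
  h(0) = 0, h(1) = 1, h(2) = 3, h(3) = 7, h(4) = 15
  so the recurrence gives h(4) = 15.
From the proposed closed form h(n) = 2ⁿ - 1 - 1:
  h(4) = 14.
The recurrence gives 15 but the closed form gives 14, so the closed form does not satisfy the recurrence.

No, the closed form is incorrect.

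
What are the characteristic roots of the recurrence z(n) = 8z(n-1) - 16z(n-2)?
Substitute z(n) = rⁿ and divide through by rⁿ⁻²: r² - 8r + 16 = 0
Factor: (r - 4)² = 0, so r = 4 (double root).
General solution: z(n) = (A + Bn)·4ⁿ

Characteristic: r² - 8r + 16 = 0, Roots: r = 4 (double root)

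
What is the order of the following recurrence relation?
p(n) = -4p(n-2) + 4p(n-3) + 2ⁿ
The order is the largest lag k for which p(n-k) appears. Here the deepest term is p(n-3) (the 2ⁿ term is non-homogeneous and does not affect the order), so the order is 3.

Order 3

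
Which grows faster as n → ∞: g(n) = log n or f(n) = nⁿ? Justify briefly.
Comparing growth rates:
Growth-rate hierarchy: log n ≺ any polynomial ≺ any exponential cⁿ (c>1) ≺ n! ≺ nⁿ.
super-exponential nⁿ dominates logarithmic asymptotically.

f(n) grows faster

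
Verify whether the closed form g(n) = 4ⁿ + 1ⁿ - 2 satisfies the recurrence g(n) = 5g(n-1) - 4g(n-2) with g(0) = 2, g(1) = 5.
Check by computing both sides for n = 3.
From the recurrence with g(0) = 2, g(1) = 5:
  g(0) = 2, g(1) = 5, g(2) = 17, g(3) = 65
  so the recurrence gives g(3) = 65.
From the proposed closed form g(n) = 4ⁿ + 1ⁿ - 2:
  g(3) = 63.
The recurrence gives 65 but the closed form gives 63, so the closed form does not satisfy the recurrence.

No, the closed form is incorrect.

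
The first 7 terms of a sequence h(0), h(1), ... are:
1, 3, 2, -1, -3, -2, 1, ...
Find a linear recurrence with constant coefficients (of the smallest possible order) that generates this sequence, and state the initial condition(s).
Look for the lowest-order linear relation among consecutive terms.
Observation: h(n) - 1·h(n-1) - (-1)·h(n-2) = 0 holds for the shown terms, and no order-1 relation h(n) = α·h(n-1) + β fits.
Check at n=3: 1·2 + (-1)·3 = -1. ✓

h(n) = h(n-1) - h(n-2), h(0) = 1, h(1) = 3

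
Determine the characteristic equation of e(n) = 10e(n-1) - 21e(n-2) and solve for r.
Substitute e(n) = rⁿ and divide through by rⁿ⁻²: r² - 10r + 21 = 0
Factor: (r - 7)(r - 3) = 0, so r = 7, 3.
General solution: e(n) = A·7ⁿ + B·3ⁿ

Characteristic: r² - 10r + 21 = 0, Roots: r = 7, 3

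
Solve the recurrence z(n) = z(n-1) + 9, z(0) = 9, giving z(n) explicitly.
Recurrence: z(n) = z(n-1) + 9, initial: z(0) = 9.
Each step adds 9, so z(n) = z(0) + 9n = 9n + 9.

z(n) = 9n + 9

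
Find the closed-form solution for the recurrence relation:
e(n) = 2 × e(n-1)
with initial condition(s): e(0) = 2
Recurrence: e(n) = 2 × e(n-1), initial: e(0) = 2.
Each term is 2 times the previous, so this is geometric with ratio 2. After n steps: e(n) = e(0)·2ⁿ = 2·2ⁿ.

e(n) = 2·2ⁿ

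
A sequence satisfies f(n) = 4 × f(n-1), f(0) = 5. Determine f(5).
Computing step by step:
f(0) = 5
f(1) = 4 × 5 = 20
f(2) = 4 × 20 = 80
f(3) = 4 × 80 = 320
f(4) = 4 × 320 = 1280
f(5) = 4 × 1280 = 5120

5120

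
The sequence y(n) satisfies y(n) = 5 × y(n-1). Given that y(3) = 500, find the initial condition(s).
In general y(n) = 5ⁿ · y(0). At n = 3: y(0) = y(3) / 5^3 = 500 / 125 = 4.

y(0) = 4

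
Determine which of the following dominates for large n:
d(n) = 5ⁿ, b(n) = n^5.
Comparing growth rates:
Growth-rate hierarchy: log n ≺ any polynomial ≺ any exponential cⁿ (c>1) ≺ n! ≺ nⁿ.
exponential base 5 dominates polynomial degree 5 asymptotically.

d(n) grows faster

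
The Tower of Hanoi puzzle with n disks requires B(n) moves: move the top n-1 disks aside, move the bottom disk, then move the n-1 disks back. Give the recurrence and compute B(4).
Moving n disks = move the top n-1 disks aside (B(n-1) moves) + move the largest disk (1 move) + move the n-1 disks back on top (B(n-1) moves), so B(n) = 2B(n-1) + 1, with B(1) = 1 (a single disk takes one move).
First terms: 1, 3, 7, 15, … — each is one less than a power of 2. Indeed B(n) + 1 = 2(B(n-1) + 1) with B(1) + 1 = 2, so B(n) + 1 = 2ⁿ and B(n) = 2ⁿ - 1.
Hence B(4) = 2^4 - 1 = 16 - 1 = 15.

B(n) = 2B(n-1) + 1, B(1) = 1; B(4) = 15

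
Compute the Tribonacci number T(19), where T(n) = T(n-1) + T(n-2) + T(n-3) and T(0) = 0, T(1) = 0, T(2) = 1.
Computing the sequence terms:
0, 0, 1, 1, 2, 4, 7, 13, 24, 44, 81, 149, 274, 504, 927, 1705, 3136, 5768, 10609, 19513

19513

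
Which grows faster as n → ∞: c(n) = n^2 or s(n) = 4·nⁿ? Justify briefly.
Comparing growth rates:
Growth-rate hierarchy: log n ≺ any polynomial ≺ any exponential cⁿ (c>1) ≺ n! ≺ nⁿ.
super-exponential nⁿ dominates polynomial degree 2 asymptotically.

s(n) grows faster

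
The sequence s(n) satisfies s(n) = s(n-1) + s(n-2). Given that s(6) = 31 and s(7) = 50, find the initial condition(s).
Work backwards using s(k) = s(k+2) - s(k+1):
s(5) = s(7) - s(6) = 50 - 31 = 19
s(4) = s(6) - s(5) = 31 - 19 = 12
s(3) = s(5) - s(4) = 19 - 12 = 7
s(2) = s(4) - s(3) = 12 - 7 = 5
s(1) = s(3) - s(2) = 7 - 5 = 2
s(0) = s(2) - s(1) = 5 - 2 = 3

s(0) = 3, s(1) = 2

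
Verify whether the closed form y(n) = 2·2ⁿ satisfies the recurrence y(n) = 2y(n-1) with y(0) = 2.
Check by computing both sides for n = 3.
From the recurrence with y(0) = 2:
  y(0) = 2, y(1) = 4, y(2) = 8, y(3) = 16
  so the recurrence gives y(3) = 16.
From the proposed closed form y(n) = 2·2ⁿ:
  y(3) = 16.
Both sides give 16 at n = 3, and the initial condition(s) match, so the closed form is consistent.

Yes, the closed form is correct.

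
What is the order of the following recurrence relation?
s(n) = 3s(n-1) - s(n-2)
The order is the largest lag k for which s(n-k) appears. Here the deepest term is s(n-2), so the order is 2.

Order 2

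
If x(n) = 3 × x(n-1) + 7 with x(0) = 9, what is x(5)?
Computing step by step:
x(0) = 9
x(1) = 3 × 9 + 7 = 34
x(2) = 3 × 34 + 7 = 109
x(3) = 3 × 109 + 7 = 334
x(4) = 3 × 334 + 7 = 1009
x(5) = 3 × 1009 + 7 = 3034

3034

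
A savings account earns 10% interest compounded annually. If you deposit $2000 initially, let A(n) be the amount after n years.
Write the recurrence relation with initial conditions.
Each year the balance grows by 10%, i.e. is multiplied by 1 + 10/100 = 1.1, so A(n) = 1.1 × A(n-1). The initial deposit gives A(0) = 2000.
Unrolling gives the closed form A(n) = 2000 × (1.1)ⁿ.

A(n) = 1.1 × A(n-1), A(0) = 2000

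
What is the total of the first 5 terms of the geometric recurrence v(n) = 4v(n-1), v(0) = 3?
Computing the sequence terms: 3, 12, 48, 192, 768
Adding these values together:

1023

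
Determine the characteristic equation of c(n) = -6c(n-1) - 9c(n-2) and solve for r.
Substitute c(n) = rⁿ and divide through by rⁿ⁻²: r² + 6r + 9 = 0
Factor: (r + 3)² = 0, so r = -3 (double root).
General solution: c(n) = (A + Bn)·(-3)ⁿ

Characteristic: r² + 6r + 9 = 0, Roots: r = -3 (double root)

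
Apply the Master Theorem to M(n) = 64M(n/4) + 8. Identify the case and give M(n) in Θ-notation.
Master Theorem template: M(n) = a·M(n/b) + f(n).
Here: a=64, b=4, f(n)=8
Compute log_b(a) = log_4(64) = 3.
f(n) = 8 = O(n^(3-ε)) with ε = 3. Case 1: M(n) = Θ(n^log_b(a)) = Θ(n^3).

Case 1: M(n) = Θ(n^3)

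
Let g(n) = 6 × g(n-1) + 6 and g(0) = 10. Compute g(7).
Computing step by step:
g(0) = 10
g(1) = 6 × 10 + 6 = 66
g(2) = 6 × 66 + 6 = 402
g(3) = 6 × 402 + 6 = 2418
g(4) = 6 × 2418 + 6 = 14514
g(5) = 6 × 14514 + 6 = 87090
g(6) = 6 × 87090 + 6 = 522546
g(7) = 6 × 522546 + 6 = 3135282

3135282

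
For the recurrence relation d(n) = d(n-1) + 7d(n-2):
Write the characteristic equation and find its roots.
Substitute d(n) = rⁿ and divide through by rⁿ⁻²: r² - r - 7 = 0
Discriminant: 1² + 4·7 = 29, not a perfect square, so by the quadratic formula r = (1 ± √29)/2.
General solution: d(n) = A·r₁ⁿ + B·r₂ⁿ where r₁,r₂ = (1 ± √29)/2

Characteristic: r² - r - 7 = 0, Roots: r = (1 ± √29)/2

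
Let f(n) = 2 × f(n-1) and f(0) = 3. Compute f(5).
Computing step by step:
f(0) = 3
f(1) = 2 × 3 = 6
f(2) = 2 × 6 = 12
f(3) = 2 × 12 = 24
f(4) = 2 × 24 = 48
f(5) = 2 × 48 = 96

96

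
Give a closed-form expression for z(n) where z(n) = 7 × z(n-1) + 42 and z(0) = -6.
Recurrence: z(n) = 7 × z(n-1) + 42, initial: z(0) = -6.
Try z(n) = A·7ⁿ + C. Substituting: A·7ⁿ + C = 7(A·7ⁿ⁻¹ + C) + 42 = A·7ⁿ + 7C + 42, so C = 7C + 42, giving C = -7. Then z(0) = A - 7 = -6 gives A = 1.

z(n) = 7ⁿ - 7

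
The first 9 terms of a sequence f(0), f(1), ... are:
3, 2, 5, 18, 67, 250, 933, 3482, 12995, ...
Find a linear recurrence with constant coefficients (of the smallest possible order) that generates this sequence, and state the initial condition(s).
Look for the lowest-order linear relation among consecutive terms.
Observation: f(n) - 4·f(n-1) - (-1)·f(n-2) = 0 holds for the shown terms, and no order-1 relation f(n) = α·f(n-1) + β fits.
Check at n=3: 4·5 + (-1)·2 = 18. ✓

f(n) = 4f(n-1) - f(n-2), f(0) = 3, f(1) = 2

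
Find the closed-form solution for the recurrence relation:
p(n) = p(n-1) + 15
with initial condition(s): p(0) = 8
Recurrence: p(n) = p(n-1) + 15, initial: p(0) = 8.
Each step adds 15, so p(n) = p(0) + 15n = 15n + 8.

p(n) = 15n + 8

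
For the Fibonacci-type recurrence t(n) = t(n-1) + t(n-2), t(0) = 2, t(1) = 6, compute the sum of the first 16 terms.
Computing the sequence terms: 2, 6, 8, 14, 22, 36, 58, 94, 152, 246, 398, 644, 1042, 1686, 2728, 4414
Adding these values together:

11550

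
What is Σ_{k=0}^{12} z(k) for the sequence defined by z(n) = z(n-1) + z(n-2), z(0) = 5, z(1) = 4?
Computing the sequence terms: 5, 4, 9, 13, 22, 35, 57, 92, 149, 241, 390, 631, 1021
Adding these values together:

2669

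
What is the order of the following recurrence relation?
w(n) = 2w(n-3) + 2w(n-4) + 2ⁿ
The order is the largest lag k for which w(n-k) appears. Here the deepest term is w(n-4) (the 2ⁿ term is non-homogeneous and does not affect the order), so the order is 4.

Order 4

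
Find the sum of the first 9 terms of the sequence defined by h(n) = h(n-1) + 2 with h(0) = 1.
Computing the sequence terms: 1, 3, 5, 7, 9, 11, 13, 15, 17
Adding these values together:

81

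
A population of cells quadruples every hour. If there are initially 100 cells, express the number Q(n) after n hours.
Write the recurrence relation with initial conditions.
Each hour multiplies the count by 4, so the count after n hours depends only on the count after n-1 hours: Q(n) = 4 × Q(n-1). The starting count gives Q(0) = 100.
Unrolling n times gives the closed form Q(n) = 100 × 4ⁿ.

Q(n) = 4 × Q(n-1), Q(0) = 100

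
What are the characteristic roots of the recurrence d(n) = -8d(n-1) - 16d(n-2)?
Substitute d(n) = rⁿ and divide through by rⁿ⁻²: r² + 8r + 16 = 0
Factor: (r + 4)² = 0, so r = -4 (double root).
General solution: d(n) = (A + Bn)·(-4)ⁿ

Characteristic: r² + 8r + 16 = 0, Roots: r = -4 (double root)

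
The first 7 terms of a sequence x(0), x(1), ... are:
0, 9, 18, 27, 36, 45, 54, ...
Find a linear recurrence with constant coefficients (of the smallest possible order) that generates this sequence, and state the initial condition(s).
Look for the lowest-order linear relation among consecutive terms.
Observation: consecutive differences are constant (= 9).
Check at n=2: 1·9 + 9 = 18. ✓

x(n) = x(n-1) + 9, x(0) = 0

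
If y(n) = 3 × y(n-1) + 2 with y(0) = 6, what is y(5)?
Computing step by step:
y(0) = 6
y(1) = 3 × 6 + 2 = 20
y(2) = 3 × 20 + 2 = 62
y(3) = 3 × 62 + 2 = 188
y(4) = 3 × 188 + 2 = 566
y(5) = 3 × 566 + 2 = 1700

1700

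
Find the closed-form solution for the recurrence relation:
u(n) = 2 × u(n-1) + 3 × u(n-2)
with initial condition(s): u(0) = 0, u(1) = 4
Recurrence: u(n) = 2 × u(n-1) + 3 × u(n-2), initial: u(0) = 0, u(1) = 4.
Characteristic equation: r² - 2r - 3 = 0, which factors as (r - 3)(r + 1) = 0, so r = 3, -1. General solution u(n) = A·3ⁿ + B·(-1)ⁿ. From u(0) = 0: A + B = 0. From u(1) = 4: 3A - 1B = 4. Solving gives A = 1, B = -1.

u(n) = 3ⁿ - (-1)ⁿ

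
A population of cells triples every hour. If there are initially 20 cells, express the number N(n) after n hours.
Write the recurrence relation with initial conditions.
Each hour multiplies the count by 3, so the count after n hours depends only on the count after n-1 hours: N(n) = 3 × N(n-1). The starting count gives N(0) = 20.
Unrolling n times gives the closed form N(n) = 20 × 3ⁿ.

N(n) = 3 × N(n-1), N(0) = 20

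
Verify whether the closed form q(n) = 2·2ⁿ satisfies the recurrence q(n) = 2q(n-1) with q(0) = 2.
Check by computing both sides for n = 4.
From the recurrence with q(0) = 2:
  q(0) = 2, q(1) = 4, q(2) = 8, q(3) = 16, q(4) = 32
  so the recurrence gives q(4) = 32.
From the proposed closed form q(n) = 2·2ⁿ:
  q(4) = 32.
Both sides give 32 at n = 4, and the initial condition(s) match, so the closed form is consistent.

Yes, the closed form is correct.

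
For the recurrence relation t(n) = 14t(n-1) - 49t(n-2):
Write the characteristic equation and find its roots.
Substitute t(n) = rⁿ and divide through by rⁿ⁻²: r² - 14r + 49 = 0
Factor: (r - 7)² = 0, so r = 7 (double root).
General solution: t(n) = (A + Bn)·7ⁿ

Characteristic: r² - 14r + 49 = 0, Roots: r = 7 (double root)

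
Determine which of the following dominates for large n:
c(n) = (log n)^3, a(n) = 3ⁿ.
Comparing growth rates:
Growth-rate hierarchy: log n ≺ any polynomial ≺ any exponential cⁿ (c>1) ≺ n! ≺ nⁿ.
exponential base 3 dominates polylogarithmic (log n)^3 asymptotically.

a(n) grows faster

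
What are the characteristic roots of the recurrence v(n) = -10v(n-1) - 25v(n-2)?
Substitute v(n) = rⁿ and divide through by rⁿ⁻²: r² + 10r + 25 = 0
Factor: (r + 5)² = 0, so r = -5 (double root).
General solution: v(n) = (A + Bn)·(-5)ⁿ

Characteristic: r² + 10r + 25 = 0, Roots: r = -5 (double root)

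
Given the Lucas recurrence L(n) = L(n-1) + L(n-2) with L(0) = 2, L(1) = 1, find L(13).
Computing the sequence terms:
2, 1, 3, 4, 7, 11, 18, 29, 47, 76, 123, 199, 322, 521

521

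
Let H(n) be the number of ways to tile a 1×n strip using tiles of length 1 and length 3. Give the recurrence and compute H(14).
Condition on the last tile: it has length 1 (leaving a 1×(n-1) strip) or length 3 (leaving a 1×(n-3) strip), so H(n) = H(n-1) + H(n-3) (order-3 linear recurrence).
For 0 ≤ i < 3 only unit tiles fit, so H(i) = 1.
Iterating the recurrence: H(3) = 2, H(4) = 3, H(5) = 4, H(6) = 6, H(7) = 9, H(8) = 13, H(9) = 19, H(10) = 28, H(11) = 41, H(12) = 60, H(13) = 88, H(14) = 129.

H(n) = H(n-1) + H(n-3), with H(i) = 1 for 0 ≤ i < 3; H(14) = 129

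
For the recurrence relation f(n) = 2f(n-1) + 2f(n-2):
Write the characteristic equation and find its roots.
Substitute f(n) = rⁿ and divide through by rⁿ⁻²: r² - 2r - 2 = 0
Discriminant: 2² + 4·2 = 12, not a perfect square, so by the quadratic formula r = (2 ± √12)/2.
General solution: f(n) = A·r₁ⁿ + B·r₂ⁿ where r₁,r₂ = (2 ± √12)/2

Characteristic: r² - 2r - 2 = 0, Roots: r = (2 ± √12)/2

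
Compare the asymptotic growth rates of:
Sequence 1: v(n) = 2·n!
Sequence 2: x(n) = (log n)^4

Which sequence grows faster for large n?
Comparing growth rates:
Growth-rate hierarchy: log n ≺ any polynomial ≺ any exponential cⁿ (c>1) ≺ n! ≺ nⁿ.
factorial dominates polylogarithmic (log n)^4 asymptotically.

v(n) grows faster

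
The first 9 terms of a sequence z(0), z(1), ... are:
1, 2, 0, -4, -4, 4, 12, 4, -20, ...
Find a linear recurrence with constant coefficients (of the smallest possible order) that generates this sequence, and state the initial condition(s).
Look for the lowest-order linear relation among consecutive terms.
Observation: z(n) - 1·z(n-1) - (-2)·z(n-2) = 0 holds for the shown terms, and no order-1 relation z(n) = α·z(n-1) + β fits.
Check at n=3: 1·0 + (-2)·2 = -4. ✓

z(n) = z(n-1) - 2z(n-2), z(0) = 1, z(1) = 2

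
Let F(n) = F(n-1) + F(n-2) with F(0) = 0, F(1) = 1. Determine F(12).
Computing the sequence terms:
0, 1, 1, 2, 3, 5, 8, 13, 21, 34, 55, 89, 144

144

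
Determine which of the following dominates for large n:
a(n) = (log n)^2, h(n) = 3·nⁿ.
Comparing growth rates:
Growth-rate hierarchy: log n ≺ any polynomial ≺ any exponential cⁿ (c>1) ≺ n! ≺ nⁿ.
super-exponential nⁿ dominates polylogarithmic (log n)^2 asymptotically.

h(n) grows faster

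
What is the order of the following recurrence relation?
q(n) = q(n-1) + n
The order is the largest lag k for which q(n-k) appears. Here the deepest term is q(n-1) (the n term is non-homogeneous and does not affect the order), so the order is 1.

Order 1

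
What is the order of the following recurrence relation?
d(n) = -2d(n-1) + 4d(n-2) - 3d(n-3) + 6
The order is the largest lag k for which d(n-k) appears. Here the deepest term is d(n-3) (the 6 term is non-homogeneous and does not affect the order), so the order is 3.

Order 3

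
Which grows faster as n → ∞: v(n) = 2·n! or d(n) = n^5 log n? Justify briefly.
Comparing growth rates:
Growth-rate hierarchy: log n ≺ any polynomial ≺ any exponential cⁿ (c>1) ≺ n! ≺ nⁿ.
factorial dominates polynomial degree 5 (with log factor) asymptotically.

v(n) grows faster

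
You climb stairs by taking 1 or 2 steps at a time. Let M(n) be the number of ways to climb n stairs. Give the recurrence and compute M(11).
Condition on the size of the last step (1 to 2): before it there were n-1, …, n-2 stairs climbed, and these cases are disjoint, so M(n) = M(n-1) + M(n-2) (Fibonacci-type sequence).
Initial conditions by direct count (compositions of i into parts ≤ 2): M(1) = 1; M(2) = 2.
Iterating the recurrence: M(3) = 3, M(4) = 5, M(5) = 8, M(6) = 13, M(7) = 21, M(8) = 34, M(9) = 55, M(10) = 89, M(11) = 144.

M(n) = M(n-1) + M(n-2), M(1) = 1, M(2) = 2; M(11) = 144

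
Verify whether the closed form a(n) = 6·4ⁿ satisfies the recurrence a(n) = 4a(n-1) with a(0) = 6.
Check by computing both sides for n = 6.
From the recurrence with a(0) = 6:
  a(0) = 6, a(1) = 24, a(2) = 96, a(3) = 384, a(4) = 1536, a(5) = 6144, a(6) = 24576
  so the recurrence gives a(6) = 24576.
From the proposed closed form a(n) = 6·4ⁿ:
  a(6) = 24576.
Both sides give 24576 at n = 6, and the initial condition(s) match, so the closed form is consistent.

Yes, the closed form is correct.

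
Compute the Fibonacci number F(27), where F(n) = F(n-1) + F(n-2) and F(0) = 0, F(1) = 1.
Computing the sequence terms:
0, 1, 1, 2, 3, 5, 8, 13, 21, 34, 55, 89, 144, 233, 377, 610, 987, 1597, 2584, 4181, 6765, 10946, 17711, 28657, 46368, 75025, 121393, 196418

196418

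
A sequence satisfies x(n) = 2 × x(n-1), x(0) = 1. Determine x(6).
Computing step by step:
x(0) = 1
x(1) = 2 × 1 = 2
x(2) = 2 × 2 = 4
x(3) = 2 × 4 = 8
x(4) = 2 × 8 = 16
x(5) = 2 × 16 = 32
x(6) = 2 × 32 = 64

64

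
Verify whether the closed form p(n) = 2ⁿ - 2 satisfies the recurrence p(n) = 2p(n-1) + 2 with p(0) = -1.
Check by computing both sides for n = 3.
From the recurrence with p(0) = -1:
  p(0) = -1, p(1) = 0, p(2) = 2, p(3) = 6
  so the recurrence gives p(3) = 6.
From the proposed closed form p(n) = 2ⁿ - 2:
  p(3) = 6.
Both sides give 6 at n = 3, and the initial condition(s) match, so the closed form is consistent.

Yes, the closed form is correct.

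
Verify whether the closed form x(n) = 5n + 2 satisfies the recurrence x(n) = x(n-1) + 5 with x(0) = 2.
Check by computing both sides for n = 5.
From the recurrence with x(0) = 2:
  x(0) = 2, x(1) = 7, x(2) = 12, x(3) = 17, x(4) = 22, x(5) = 27
  so the recurrence gives x(5) = 27.
From the proposed closed form x(n) = 5n + 2:
  x(5) = 27.
Both sides give 27 at n = 5, and the initial condition(s) match, so the closed form is consistent.

Yes, the closed form is correct.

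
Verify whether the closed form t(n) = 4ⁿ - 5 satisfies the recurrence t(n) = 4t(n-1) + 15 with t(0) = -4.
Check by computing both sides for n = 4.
From the recurrence with t(0) = -4:
  t(0) = -4, t(1) = -1, t(2) = 11, t(3) = 59, t(4) = 251
  so the recurrence gives t(4) = 251.
From the proposed closed form t(n) = 4ⁿ - 5:
  t(4) = 251.
Both sides give 251 at n = 4, and the initial condition(s) match, so the closed form is consistent.

Yes, the closed form is correct.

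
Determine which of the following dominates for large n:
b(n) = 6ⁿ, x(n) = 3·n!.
Comparing growth rates:
Growth-rate hierarchy: log n ≺ any polynomial ≺ any exponential cⁿ (c>1) ≺ n! ≺ nⁿ.
factorial dominates exponential base 6 asymptotically.

x(n) grows faster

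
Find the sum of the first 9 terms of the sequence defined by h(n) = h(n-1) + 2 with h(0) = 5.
Computing the sequence terms: 5, 7, 9, 11, 13, 15, 17, 19, 21
Adding these values together:

117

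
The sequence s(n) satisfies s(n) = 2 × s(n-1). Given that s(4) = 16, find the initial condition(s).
In general s(n) = 2ⁿ · s(0). At n = 4: s(0) = s(4) / 2^4 = 16 / 16 = 1.

s(0) = 1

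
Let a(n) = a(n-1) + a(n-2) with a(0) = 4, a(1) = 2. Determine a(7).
Computing the sequence terms:
4, 2, 6, 8, 14, 22, 36, 58

58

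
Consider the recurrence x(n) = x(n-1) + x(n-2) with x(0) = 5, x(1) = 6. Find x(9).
Computing the sequence terms:
5, 6, 11, 17, 28, 45, 73, 118, 191, 309

309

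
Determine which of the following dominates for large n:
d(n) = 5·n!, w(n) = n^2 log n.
Comparing growth rates:
Growth-rate hierarchy: log n ≺ any polynomial ≺ any exponential cⁿ (c>1) ≺ n! ≺ nⁿ.
factorial dominates polynomial degree 2 (with log factor) asymptotically.

d(n) grows faster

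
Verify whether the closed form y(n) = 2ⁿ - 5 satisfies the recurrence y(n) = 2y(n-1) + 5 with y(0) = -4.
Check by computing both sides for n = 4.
From the recurrence with y(0) = -4:
  y(0) = -4, y(1) = -3, y(2) = -1, y(3) = 3, y(4) = 11
  so the recurrence gives y(4) = 11.
From the proposed closed form y(n) = 2ⁿ - 5:
  y(4) = 11.
Both sides give 11 at n = 4, and the initial condition(s) match, so the closed form is consistent.

Yes, the closed form is correct.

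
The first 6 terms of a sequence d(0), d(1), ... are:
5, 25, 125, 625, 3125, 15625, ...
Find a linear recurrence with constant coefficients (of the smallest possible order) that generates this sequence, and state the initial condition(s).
Look for the lowest-order linear relation among consecutive terms.
Observation: each term is 5× the previous.
Check at n=2: 5·25 = 125. ✓

d(n) = 5 × d(n-1), d(0) = 5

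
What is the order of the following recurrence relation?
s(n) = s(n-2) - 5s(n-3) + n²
The order is the largest lag k for which s(n-k) appears. Here the deepest term is s(n-3) (the n² term is non-homogeneous and does not affect the order), so the order is 3.

Order 3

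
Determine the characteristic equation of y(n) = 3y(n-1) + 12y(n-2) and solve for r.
Substitute y(n) = rⁿ and divide through by rⁿ⁻²: r² - 3r - 12 = 0
Discriminant: 3² + 4·12 = 57, not a perfect square, so by the quadratic formula r = (3 ± √57)/2.
General solution: y(n) = A·r₁ⁿ + B·r₂ⁿ where r₁,r₂ = (3 ± √57)/2

Characteristic: r² - 3r - 12 = 0, Roots: r = (3 ± √57)/2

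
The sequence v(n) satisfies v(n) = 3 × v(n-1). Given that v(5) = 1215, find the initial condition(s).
In general v(n) = 3ⁿ · v(0). At n = 5: v(0) = v(5) / 3^5 = 1215 / 243 = 5.

v(0) = 5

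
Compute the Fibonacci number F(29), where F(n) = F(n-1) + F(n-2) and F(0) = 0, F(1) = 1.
Computing the sequence terms:
0, 1, 1, 2, 3, 5, 8, 13, 21, 34, 55, 89, 144, 233, 377, 610, 987, 1597, 2584, 4181, 6765, 10946, 17711, 28657, 46368, 75025, 121393, 196418, 317811, 514229

514229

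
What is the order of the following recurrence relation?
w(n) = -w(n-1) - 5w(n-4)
The order is the largest lag k for which w(n-k) appears. Here the deepest term is w(n-4), so the order is 4.

Order 4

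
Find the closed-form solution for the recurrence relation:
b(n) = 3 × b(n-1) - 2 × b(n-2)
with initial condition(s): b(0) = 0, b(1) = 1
Recurrence: b(n) = 3 × b(n-1) - 2 × b(n-2), initial: b(0) = 0, b(1) = 1.
Characteristic equation: r² - 3r + 2 = 0, which factors as (r - 2)(r - 1) = 0, so r = 2, 1. General solution b(n) = A·2ⁿ + B·1ⁿ. From b(0) = 0: A + B = 0. From b(1) = 1: 2A + 1B = 1. Solving gives A = 1, B = -1.

b(n) = 2ⁿ - 1ⁿ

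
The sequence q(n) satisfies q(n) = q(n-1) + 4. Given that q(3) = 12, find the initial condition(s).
q(3) = q(0) + 3·4, so q(0) = 12 - 12 = 0.

q(0) = 0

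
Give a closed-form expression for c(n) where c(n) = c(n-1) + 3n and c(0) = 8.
Recurrence: c(n) = c(n-1) + 3n, initial: c(0) = 8.
Telescoping: c(n) = c(0) + 3·Σᵢ₌₁ⁿ i = 8 + 3·n(n+1)/2.

c(n) = 3·n(n+1)/2 + 8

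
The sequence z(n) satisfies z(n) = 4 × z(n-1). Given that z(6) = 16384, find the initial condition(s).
In general z(n) = 4ⁿ · z(0). At n = 6: z(0) = z(6) / 4^6 = 16384 / 4096 = 4.

z(0) = 4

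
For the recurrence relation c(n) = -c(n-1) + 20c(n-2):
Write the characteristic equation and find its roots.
Substitute c(n) = rⁿ and divide through by rⁿ⁻²: r² + r - 20 = 0
Factor: (r + 5)(r - 4) = 0, so r = -5, 4.
General solution: c(n) = A·(-5)ⁿ + B·4ⁿ

Characteristic: r² + r - 20 = 0, Roots: r = -5, 4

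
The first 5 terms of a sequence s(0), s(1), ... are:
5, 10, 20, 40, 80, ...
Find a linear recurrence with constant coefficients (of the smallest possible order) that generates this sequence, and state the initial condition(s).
Look for the lowest-order linear relation among consecutive terms.
Observation: each term is 2× the previous.
Check at n=2: 2·10 = 20. ✓

s(n) = 2 × s(n-1), s(0) = 5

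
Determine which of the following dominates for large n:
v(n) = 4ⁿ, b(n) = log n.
Comparing growth rates:
Growth-rate hierarchy: log n ≺ any polynomial ≺ any exponential cⁿ (c>1) ≺ n! ≺ nⁿ.
exponential base 4 dominates logarithmic asymptotically.

v(n) grows faster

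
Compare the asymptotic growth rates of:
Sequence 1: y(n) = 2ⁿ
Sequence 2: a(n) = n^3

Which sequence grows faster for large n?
Comparing growth rates:
Growth-rate hierarchy: log n ≺ any polynomial ≺ any exponential cⁿ (c>1) ≺ n! ≺ nⁿ.
exponential base 2 dominates polynomial degree 3 asymptotically.

y(n) grows faster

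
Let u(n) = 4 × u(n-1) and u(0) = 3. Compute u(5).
Computing step by step:
u(0) = 3
u(1) = 4 × 3 = 12
u(2) = 4 × 12 = 48
u(3) = 4 × 48 = 192
u(4) = 4 × 192 = 768
u(5) = 4 × 768 = 3072

3072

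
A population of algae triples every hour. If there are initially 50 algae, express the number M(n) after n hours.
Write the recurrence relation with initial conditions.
Each hour multiplies the count by 3, so the count after n hours depends only on the count after n-1 hours: M(n) = 3 × M(n-1). The starting count gives M(0) = 50.
Unrolling n times gives the closed form M(n) = 50 × 3ⁿ.

M(n) = 3 × M(n-1), M(0) = 50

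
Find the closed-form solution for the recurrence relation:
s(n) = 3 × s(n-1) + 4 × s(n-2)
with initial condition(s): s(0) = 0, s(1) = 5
Recurrence: s(n) = 3 × s(n-1) + 4 × s(n-2), initial: s(0) = 0, s(1) = 5.
Characteristic equation: r² - 3r - 4 = 0, which factors as (r - 4)(r + 1) = 0, so r = 4, -1. General solution s(n) = A·4ⁿ + B·(-1)ⁿ. From s(0) = 0: A + B = 0. From s(1) = 5: 4A - 1B = 5. Solving gives A = 1, B = -1.

s(n) = 4ⁿ - (-1)ⁿ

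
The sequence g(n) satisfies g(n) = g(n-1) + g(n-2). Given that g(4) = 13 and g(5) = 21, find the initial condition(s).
Work backwards using g(k) = g(k+2) - g(k+1):
g(3) = g(5) - g(4) = 21 - 13 = 8
g(2) = g(4) - g(3) = 13 - 8 = 5
g(1) = g(3) - g(2) = 8 - 5 = 3
g(0) = g(2) - g(1) = 5 - 3 = 2

g(0) = 2, g(1) = 3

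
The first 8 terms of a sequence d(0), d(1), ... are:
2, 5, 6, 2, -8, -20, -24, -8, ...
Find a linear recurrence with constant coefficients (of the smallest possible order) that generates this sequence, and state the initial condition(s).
Look for the lowest-order linear relation among consecutive terms.
Observation: d(n) - 2·d(n-1) - (-2)·d(n-2) = 0 holds for the shown terms, and no order-1 relation d(n) = α·d(n-1) + β fits.
Check at n=3: 2·6 + (-2)·5 = 2. ✓

d(n) = 2d(n-1) - 2d(n-2), d(0) = 2, d(1) = 5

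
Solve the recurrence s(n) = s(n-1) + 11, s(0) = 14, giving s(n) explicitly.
Recurrence: s(n) = s(n-1) + 11, initial: s(0) = 14.
Each step adds 11, so s(n) = s(0) + 11n = 11n + 14.

s(n) = 11n + 14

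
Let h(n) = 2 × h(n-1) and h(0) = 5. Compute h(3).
Computing step by step:
h(0) = 5
h(1) = 2 × 5 = 10
h(2) = 2 × 10 = 20
h(3) = 2 × 20 = 40

40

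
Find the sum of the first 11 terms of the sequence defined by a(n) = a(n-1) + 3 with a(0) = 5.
Computing the sequence terms: 5, 8, 11, 14, 17, 20, 23, 26, 29, 32, 35
Adding these values together:

220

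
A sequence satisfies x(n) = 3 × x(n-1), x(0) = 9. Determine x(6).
Computing step by step:
x(0) = 9
x(1) = 3 × 9 = 27
x(2) = 3 × 27 = 81
x(3) = 3 × 81 = 243
x(4) = 3 × 243 = 729
x(5) = 3 × 729 = 2187
x(6) = 3 × 2187 = 6561

6561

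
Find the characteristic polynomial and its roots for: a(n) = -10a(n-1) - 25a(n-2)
Substitute a(n) = rⁿ and divide through by rⁿ⁻²: r² + 10r + 25 = 0
Factor: (r + 5)² = 0, so r = -5 (double root).
General solution: a(n) = (A + Bn)·(-5)ⁿ

Characteristic: r² + 10r + 25 = 0, Roots: r = -5 (double root)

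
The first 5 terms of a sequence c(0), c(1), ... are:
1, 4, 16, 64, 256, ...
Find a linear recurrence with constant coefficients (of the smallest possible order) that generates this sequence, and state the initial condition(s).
Look for the lowest-order linear relation among consecutive terms.
Observation: each term is 4× the previous.
Check at n=2: 4·4 = 16. ✓

c(n) = 4 × c(n-1), c(0) = 1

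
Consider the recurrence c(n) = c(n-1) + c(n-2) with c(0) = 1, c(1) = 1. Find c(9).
Computing the sequence terms:
1, 1, 2, 3, 5, 8, 13, 21, 34, 55

55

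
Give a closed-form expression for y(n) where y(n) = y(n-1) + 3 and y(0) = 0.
Recurrence: y(n) = y(n-1) + 3, initial: y(0) = 0.
Each step adds 3, so y(n) = y(0) + 3n = 3n.

y(n) = 3n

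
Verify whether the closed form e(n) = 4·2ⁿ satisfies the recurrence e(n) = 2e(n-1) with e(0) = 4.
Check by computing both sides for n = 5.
From the recurrence with e(0) = 4:
  e(0) = 4, e(1) = 8, e(2) = 16, e(3) = 32, e(4) = 64, e(5) = 128
  so the recurrence gives e(5) = 128.
From the proposed closed form e(n) = 4·2ⁿ:
  e(5) = 128.
Both sides give 128 at n = 5, and the initial condition(s) match, so the closed form is consistent.

Yes, the closed form is correct.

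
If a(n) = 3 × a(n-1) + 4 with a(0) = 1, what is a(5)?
Computing step by step:
a(0) = 1
a(1) = 3 × 1 + 4 = 7
a(2) = 3 × 7 + 4 = 25
a(3) = 3 × 25 + 4 = 79
a(4) = 3 × 79 + 4 = 241
a(5) = 3 × 241 + 4 = 727

727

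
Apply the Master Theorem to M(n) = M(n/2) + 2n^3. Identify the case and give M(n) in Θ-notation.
Master Theorem template: M(n) = a·M(n/b) + f(n).
Here: a=1, b=2, f(n)=2n^3
Compute log_b(a) = log_2(1) = 0.
f(n) = 2n^3 = Ω(n^(0+ε)) with ε = 3, and the regularity condition holds (a·f(n/b) = (a/b^3)·f(n) with a/b^3 = 2^-3 < 1). Case 3: M(n) = Θ(f(n)) = Θ(n^3).

Case 3: M(n) = Θ(n^3)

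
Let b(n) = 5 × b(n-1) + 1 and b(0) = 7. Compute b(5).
Computing step by step:
b(0) = 7
b(1) = 5 × 7 + 1 = 36
b(2) = 5 × 36 + 1 = 181
b(3) = 5 × 181 + 1 = 906
b(4) = 5 × 906 + 1 = 4531
b(5) = 5 × 4531 + 1 = 22656

22656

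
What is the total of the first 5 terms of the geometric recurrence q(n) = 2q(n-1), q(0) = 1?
Computing the sequence terms: 1, 2, 4, 8, 16
Adding these values together:

31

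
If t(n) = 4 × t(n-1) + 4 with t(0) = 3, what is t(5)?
Computing step by step:
t(0) = 3
t(1) = 4 × 3 + 4 = 16
t(2) = 4 × 16 + 4 = 68
t(3) = 4 × 68 + 4 = 276
t(4) = 4 × 276 + 4 = 1108
t(5) = 4 × 1108 + 4 = 4436

4436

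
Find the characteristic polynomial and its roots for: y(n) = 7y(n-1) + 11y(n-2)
Substitute y(n) = rⁿ and divide through by rⁿ⁻²: r² - 7r - 11 = 0
Discriminant: 7² + 4·11 = 93, not a perfect square, so by the quadratic formula r = (7 ± √93)/2.
General solution: y(n) = A·r₁ⁿ + B·r₂ⁿ where r₁,r₂ = (7 ± √93)/2

Characteristic: r² - 7r - 11 = 0, Roots: r = (7 ± √93)/2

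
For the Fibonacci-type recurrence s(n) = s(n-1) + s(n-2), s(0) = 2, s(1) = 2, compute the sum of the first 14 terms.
Computing the sequence terms: 2, 2, 4, 6, 10, 16, 26, 42, 68, 110, 178, 288, 466, 754
Adding these values together:

1972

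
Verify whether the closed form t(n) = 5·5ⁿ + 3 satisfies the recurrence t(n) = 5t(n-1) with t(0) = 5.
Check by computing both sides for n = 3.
From the recurrence with t(0) = 5:
  t(0) = 5, t(1) = 25, t(2) = 125, t(3) = 625
  so the recurrence gives t(3) = 625.
From the proposed closed form t(n) = 5·5ⁿ + 3:
  t(3) = 628.
The recurrence gives 625 but the closed form gives 628, so the closed form does not satisfy the recurrence.

No, the closed form is incorrect.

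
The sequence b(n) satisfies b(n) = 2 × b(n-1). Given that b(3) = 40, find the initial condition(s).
In general b(n) = 2ⁿ · b(0). At n = 3: b(0) = b(3) / 2^3 = 40 / 8 = 5.

b(0) = 5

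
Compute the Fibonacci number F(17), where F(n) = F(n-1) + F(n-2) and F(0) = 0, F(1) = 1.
Computing the sequence terms:
0, 1, 1, 2, 3, 5, 8, 13, 21, 34, 55, 89, 144, 233, 377, 610, 987, 1597

1597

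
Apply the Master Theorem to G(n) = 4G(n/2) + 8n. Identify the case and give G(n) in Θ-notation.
Master Theorem template: G(n) = a·G(n/b) + f(n).
Here: a=4, b=2, f(n)=8n
Compute log_b(a) = log_2(4) = 2.
f(n) = 8n = O(n^(2-ε)) with ε = 1. Case 1: G(n) = Θ(n^log_b(a)) = Θ(n^2).

Case 1: G(n) = Θ(n^2)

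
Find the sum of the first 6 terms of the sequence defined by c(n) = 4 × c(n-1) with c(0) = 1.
Computing the sequence terms: 1, 4, 16, 64, 256, 1024
Adding these values together:

1365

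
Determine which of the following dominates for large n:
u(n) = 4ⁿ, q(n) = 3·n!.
Comparing growth rates:
Growth-rate hierarchy: log n ≺ any polynomial ≺ any exponential cⁿ (c>1) ≺ n! ≺ nⁿ.
factorial dominates exponential base 4 asymptotically.

q(n) grows faster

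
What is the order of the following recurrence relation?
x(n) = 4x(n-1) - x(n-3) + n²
The order is the largest lag k for which x(n-k) appears. Here the deepest term is x(n-3) (the n² term is non-homogeneous and does not affect the order), so the order is 3.

Order 3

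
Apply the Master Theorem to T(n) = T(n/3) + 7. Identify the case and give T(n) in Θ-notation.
Master Theorem template: T(n) = a·T(n/b) + f(n).
Here: a=1, b=3, f(n)=7
Compute log_b(a) = log_3(1) = 0.
f(n) = 7 = Θ(1). Case 2: T(n) = Θ(log n).

Case 2: T(n) = Θ(log n)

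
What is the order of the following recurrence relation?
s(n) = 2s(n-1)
The order is the largest lag k for which s(n-k) appears. Here the deepest term is s(n-1), so the order is 1.

Order 1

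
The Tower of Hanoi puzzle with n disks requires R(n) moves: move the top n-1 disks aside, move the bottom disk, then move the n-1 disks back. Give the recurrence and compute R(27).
Moving n disks = move the top n-1 disks aside (R(n-1) moves) + move the largest disk (1 move) + move the n-1 disks back on top (R(n-1) moves), so R(n) = 2R(n-1) + 1, with R(1) = 1 (a single disk takes one move).
First terms: 1, 3, 7, 15, 31, 63, … — each is one less than a power of 2. Indeed R(n) + 1 = 2(R(n-1) + 1) with R(1) + 1 = 2, so R(n) + 1 = 2ⁿ and R(n) = 2ⁿ - 1.
Hence R(27) = 2^27 - 1 = 134217728 - 1 = 134217727.

R(n) = 2R(n-1) + 1, R(1) = 1; R(27) = 134217727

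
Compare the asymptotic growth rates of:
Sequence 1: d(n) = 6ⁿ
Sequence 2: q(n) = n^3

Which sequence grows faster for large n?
Comparing growth rates:
Growth-rate hierarchy: log n ≺ any polynomial ≺ any exponential cⁿ (c>1) ≺ n! ≺ nⁿ.
exponential base 6 dominates polynomial degree 3 asymptotically.

d(n) grows faster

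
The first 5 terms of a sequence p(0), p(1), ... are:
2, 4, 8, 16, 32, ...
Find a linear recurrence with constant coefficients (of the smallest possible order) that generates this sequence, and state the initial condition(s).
Look for the lowest-order linear relation among consecutive terms.
Observation: each term is 2× the previous.
Check at n=2: 2·4 = 8. ✓

p(n) = 2 × p(n-1), p(0) = 2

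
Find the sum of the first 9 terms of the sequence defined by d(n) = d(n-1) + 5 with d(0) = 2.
Computing the sequence terms: 2, 7, 12, 17, 22, 27, 32, 37, 42
Adding these values together:

198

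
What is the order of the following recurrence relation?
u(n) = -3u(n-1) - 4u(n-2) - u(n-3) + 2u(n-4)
The order is the largest lag k for which u(n-k) appears. Here the deepest term is u(n-4), so the order is 4.

Order 4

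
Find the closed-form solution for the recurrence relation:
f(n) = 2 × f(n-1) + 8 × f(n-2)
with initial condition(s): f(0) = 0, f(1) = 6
Recurrence: f(n) = 2 × f(n-1) + 8 × f(n-2), initial: f(0) = 0, f(1) = 6.
Characteristic equation: r² - 2r - 8 = 0, which factors as (r - 4)(r + 2) = 0, so r = 4, -2. General solution f(n) = A·4ⁿ + B·(-2)ⁿ. From f(0) = 0: A + B = 0. From f(1) = 6: 4A - 2B = 6. Solving gives A = 1, B = -1.

f(n) = 4ⁿ - (-2)ⁿ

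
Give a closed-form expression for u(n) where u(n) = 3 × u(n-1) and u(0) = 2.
Recurrence: u(n) = 3 × u(n-1), initial: u(0) = 2.
Each term is 3 times the previous, so this is geometric with ratio 3. After n steps: u(n) = u(0)·3ⁿ = 2·3ⁿ.

u(n) = 2·3ⁿ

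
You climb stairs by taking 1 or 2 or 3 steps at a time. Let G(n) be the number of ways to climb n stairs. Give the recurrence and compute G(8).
Condition on the size of the last step (1 to 3): before it there were n-1, …, n-3 stairs climbed, and these cases are disjoint, so G(n) = G(n-1) + G(n-2) + G(n-3) (order-3 linear recurrence).
Initial conditions by direct count (compositions of i into parts ≤ 3): G(1) = 1; G(2) = 2; G(3) = 4.
Iterating the recurrence: G(4) = 7, G(5) = 13, G(6) = 24, G(7) = 44, G(8) = 81.

G(n) = G(n-1) + G(n-2) + G(n-3), G(1) = 1, G(2) = 2, G(3) = 4; G(8) = 81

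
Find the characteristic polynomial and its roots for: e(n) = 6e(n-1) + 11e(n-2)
Substitute e(n) = rⁿ and divide through by rⁿ⁻²: r² - 6r - 11 = 0
Discriminant: 6² + 4·11 = 80, not a perfect square, so by the quadratic formula r = (6 ± √80)/2.
General solution: e(n) = A·r₁ⁿ + B·r₂ⁿ where r₁,r₂ = (6 ± √80)/2

Characteristic: r² - 6r - 11 = 0, Roots: r = (6 ± √80)/2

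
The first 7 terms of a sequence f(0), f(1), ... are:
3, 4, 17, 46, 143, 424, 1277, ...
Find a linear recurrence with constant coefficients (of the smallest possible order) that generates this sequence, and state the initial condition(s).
Look for the lowest-order linear relation among consecutive terms.
Observation: f(n) - 2·f(n-1) - (3)·f(n-2) = 0 holds for the shown terms, and no order-1 relation f(n) = α·f(n-1) + β fits.
Check at n=3: 2·17 + (3)·4 = 46. ✓

f(n) = 2f(n-1) + 3f(n-2), f(0) = 3, f(1) = 4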